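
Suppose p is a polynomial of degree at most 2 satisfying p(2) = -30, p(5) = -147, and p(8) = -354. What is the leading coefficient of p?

-5

Write p(n) = an^2 + bn + c. Substituting each data point gives a linear system:
  4a + 2b + c = -30
  25a + 5b + c = -147
  64a + 8b + c = -354
Solving the system yields a = -5, b = -4, c = -2.
So p(n) = -5n² - 4n - 2.
The leading coefficient is -5.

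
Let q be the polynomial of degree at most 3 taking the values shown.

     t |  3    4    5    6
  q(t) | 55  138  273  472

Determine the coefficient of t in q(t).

Write q(t) = at^3 + bt^2 + ct + d. Substituting each data point gives a linear system:
  27a + 9b + 3c + d = 55
  64a + 16b + 4c + d = 138
  125a + 25b + 5c + d = 273
  216a + 36b + 6c + d = 472
Solving the system yields a = 2, b = 2, c = -5, d = -2.
So q(t) = 2t³ + 2t² - 5t - 2.
The coefficient of t is -5.

-5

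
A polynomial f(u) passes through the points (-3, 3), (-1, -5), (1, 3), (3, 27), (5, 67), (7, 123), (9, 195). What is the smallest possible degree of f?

Forward differences of the values at u = -3, -1, 1, 3, 5, 7, 9:
  f  : 3  -5  3  27  67  123  195
  Δ  : -8  8  24  40  56  72
  Δ^2: 16  16  16  16  16
  Δ^3: 0  0  0  0
  Δ^4: 0  0  0
  Δ^5: 0  0
  Δ^6: 0
The second differences are constant (16) and nonzero, while all higher differences vanish, so the minimal degree is 2.

2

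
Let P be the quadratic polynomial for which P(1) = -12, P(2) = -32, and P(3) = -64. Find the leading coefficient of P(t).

-6

Write P(t) = at^2 + bt + c. Substituting each data point gives a linear system:
  a + b + c = -12
  4a + 2b + c = -32
  9a + 3b + c = -64
Solving the system yields a = -6, b = -2, c = -4.
So P(t) = -6t^2 - 2t - 4.
The leading coefficient is -6.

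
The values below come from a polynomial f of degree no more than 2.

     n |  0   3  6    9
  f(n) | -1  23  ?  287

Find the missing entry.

119

The 3 known points determine the degree-2 polynomial uniquely.
Write f(n) = an^2 + bn + c. Substituting each data point gives a linear system:
  c = -1
  9a + 3b + c = 23
  81a + 9b + c = 287
Solving the system yields a = 4, b = -4, c = -1.
So f(n) = 4n^2 - 4n - 1.
Then f(6) = 119.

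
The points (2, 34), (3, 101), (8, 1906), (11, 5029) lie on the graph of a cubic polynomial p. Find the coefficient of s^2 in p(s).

-3

Write p(s) = as^3 + bs^2 + cs + d. Substituting each data point gives a linear system:
  8a + 4b + 2c + d = 34
  27a + 9b + 3c + d = 101
  512a + 64b + 8c + d = 1906
  1331a + 121b + 11c + d = 5029
Solving the system yields a = 4, b = -3, c = 6, d = 2.
So p(s) = 4s^3 - 3s^2 + 6s + 2.
The coefficient of s^2 is -3.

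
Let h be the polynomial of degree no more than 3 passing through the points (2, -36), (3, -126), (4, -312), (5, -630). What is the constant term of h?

Write h(s) = as^3 + bs^2 + cs + d. Substituting each data point gives a linear system:
  8a + 4b + 2c + d = -36
  27a + 9b + 3c + d = -126
  64a + 16b + 4c + d = -312
  125a + 25b + 5c + d = -630
Solving the system yields a = -6, b = 6, c = -6, d = 0.
So h(s) = -6s^3 + 6s^2 - 6s.
The constant term is 0.

0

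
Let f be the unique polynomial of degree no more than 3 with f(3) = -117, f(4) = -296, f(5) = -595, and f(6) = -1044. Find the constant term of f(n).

Write f(n) = an^3 + bn^2 + cn + d. Substituting each data point gives a linear system:
  27a + 9b + 3c + d = -117
  64a + 16b + 4c + d = -296
  125a + 25b + 5c + d = -595
  216a + 36b + 6c + d = -1044
Solving the system yields a = -5, b = 0, c = 6, d = 0.
So f(n) = -5n^3 + 6n.
The constant term is 0.

0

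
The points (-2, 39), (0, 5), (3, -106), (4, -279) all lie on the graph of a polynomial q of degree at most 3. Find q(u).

q(u) = -5u^3 + u^2 + 5u + 5

Write q(u) = au^3 + bu^2 + cu + d. Substituting each data point gives a linear system:
  -8a + 4b - 2c + d = 39
  d = 5
  27a + 9b + 3c + d = -106
  64a + 16b + 4c + d = -279
Solving the system yields a = -5, b = 1, c = 5, d = 5.
So q(u) = -5u^3 + u^2 + 5u + 5.
Check: q(0) = 5. ✓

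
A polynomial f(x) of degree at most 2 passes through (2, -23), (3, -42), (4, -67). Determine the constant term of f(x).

-3

Write f(x) = ax^2 + bx + c. Substituting each data point gives a linear system:
  4a + 2b + c = -23
  9a + 3b + c = -42
  16a + 4b + c = -67
Solving the system yields a = -3, b = -4, c = -3.
So f(x) = -3x² - 4x - 3.
The constant term is -3.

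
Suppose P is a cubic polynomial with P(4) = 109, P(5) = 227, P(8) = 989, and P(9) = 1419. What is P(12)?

Using the Lagrange interpolation formula with nodes 4, 5, 8, 9:
  L_0(t) = (t - 5)(t - 8)(t - 9) / -20
  L_1(t) = (t - 4)(t - 8)(t - 9) / 12
  L_2(t) = (t - 4)(t - 5)(t - 9) / -12
  L_3(t) = (t - 4)(t - 5)(t - 8) / 20
Then P(t) = 109·L_0(t) + 227·L_1(t) + 989·L_2(t) + 1419·L_3(t).
Expanding and collecting terms gives P(t) = 2t^3 - 4t - 3.
Evaluating at t = 12: P(12) = 3405.

3405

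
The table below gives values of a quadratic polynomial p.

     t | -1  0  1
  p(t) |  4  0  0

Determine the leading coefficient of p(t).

2

Write p(t) = at^2 + bt + c. Substituting each data point gives a linear system:
  a - b + c = 4
  c = 0
  a + b + c = 0
Solving the system yields a = 2, b = -2, c = 0.
So p(t) = 2t^2 - 2t.
The leading coefficient is 2.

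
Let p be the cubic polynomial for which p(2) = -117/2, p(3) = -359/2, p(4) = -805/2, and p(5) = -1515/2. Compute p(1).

Forward differences of the values at t = 2, 3, 4, 5:
  p  : -117/2  -359/2  -805/2  -1515/2
  Δ  : -121  -223  -355
  Δ^2: -102  -132
  Δ^3: -30
The third differences are constant, confirming degree 3.
Interpolating (Newton forward form) and evaluating at t = 1 gives p(1) = -19/2.

-19/2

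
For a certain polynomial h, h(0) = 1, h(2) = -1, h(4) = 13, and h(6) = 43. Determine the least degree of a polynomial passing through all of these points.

Forward differences of the values at n = 0, 2, 4, 6:
  h  : 1  -1  13  43
  Δ  : -2  14  30
  Δ^2: 16  16
  Δ^3: 0
The second differences are constant (16) and nonzero, while all higher differences vanish, so the minimal degree is 2.

2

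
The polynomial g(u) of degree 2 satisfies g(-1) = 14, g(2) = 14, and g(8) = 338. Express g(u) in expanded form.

g(u) = 6u^2 - 6u + 2

Write g(u) = au^2 + bu + c. Substituting each data point gives a linear system:
  a - b + c = 14
  4a + 2b + c = 14
  64a + 8b + c = 338
Solving the system yields a = 6, b = -6, c = 2.
So g(u) = 6u^2 - 6u + 2.
Check: g(-1) = 14. ✓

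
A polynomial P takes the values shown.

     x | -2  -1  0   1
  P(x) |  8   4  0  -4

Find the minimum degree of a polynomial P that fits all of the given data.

Forward differences of the values at x = -2, -1, 0, 1:
  P  : 8  4  0  -4
  Δ  : -4  -4  -4
  Δ^2: 0  0
  Δ^3: 0
The first differences are constant (-4) and nonzero, while all higher differences vanish, so the minimal degree is 1.

1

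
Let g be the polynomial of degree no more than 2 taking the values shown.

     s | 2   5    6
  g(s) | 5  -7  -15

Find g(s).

Using the Lagrange interpolation formula with nodes 2, 5, 6:
  L_0(s) = (s - 5)(s - 6) / 12
  L_1(s) = (s - 2)(s - 6) / -3
  L_2(s) = (s - 2)(s - 5) / 4
Then g(s) = 5·L_0(s) - 7·L_1(s) - 15·L_2(s).
Expanding and collecting terms gives g(s) = -s^2 + 3s + 3.
Check: g(6) = -15. ✓

g(s) = -s^2 + 3s + 3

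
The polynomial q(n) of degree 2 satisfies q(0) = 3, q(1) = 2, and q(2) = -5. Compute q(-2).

-13

Forward differences of the values at n = 0, 1, 2:
  q  : 3  2  -5
  Δ  : -1  -7
  Δ^2: -6
The second differences are constant, confirming degree 2.
Interpolating (Newton forward form) and evaluating at n = -2 gives q(-2) = -13.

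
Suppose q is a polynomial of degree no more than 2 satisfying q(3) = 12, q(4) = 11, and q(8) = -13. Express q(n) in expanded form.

q(n) = -n^2 + 6n + 3

Write q(n) = an^2 + bn + c. Substituting each data point gives a linear system:
  9a + 3b + c = 12
  16a + 4b + c = 11
  64a + 8b + c = -13
Solving the system yields a = -1, b = 6, c = 3.
So q(n) = -n^2 + 6n + 3.
Check: q(4) = 11. ✓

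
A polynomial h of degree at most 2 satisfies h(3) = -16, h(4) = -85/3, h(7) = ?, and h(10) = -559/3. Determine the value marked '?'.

The 3 known points determine the degree-2 polynomial uniquely.
Write h(s) = as^2 + bs + c. Substituting each data point gives a linear system:
  9a + 3b + c = -16
  16a + 4b + c = -85/3
  100a + 10b + c = -559/3
Solving the system yields a = -2, b = 5/3, c = -3.
So h(s) = -2s² + (5/3)s - 3.
Then h(7) = -268/3.

-268/3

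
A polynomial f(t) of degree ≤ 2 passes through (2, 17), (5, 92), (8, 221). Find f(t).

f(t) = 3t^2 + 4t - 3

Using the Lagrange interpolation formula with nodes 2, 5, 8:
  L_0(t) = (t - 5)(t - 8) / 18
  L_1(t) = (t - 2)(t - 8) / -9
  L_2(t) = (t - 2)(t - 5) / 18
Then f(t) = 17·L_0(t) + 92·L_1(t) + 221·L_2(t).
Expanding and collecting terms gives f(t) = 3t^2 + 4t - 3.
Check: f(8) = 221. ✓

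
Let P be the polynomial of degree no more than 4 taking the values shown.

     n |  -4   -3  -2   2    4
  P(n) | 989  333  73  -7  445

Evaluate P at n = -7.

Using the Lagrange interpolation formula with nodes -4, -3, -2, 2, 4:
  L_0(n) = (n + 3)(n + 2)(n - 2)(n - 4) / 96
  L_1(n) = (n + 4)(n + 2)(n - 2)(n - 4) / -35
  L_2(n) = (n + 4)(n + 3)(n - 2)(n - 4) / 48
  L_3(n) = (n + 4)(n + 3)(n + 2)(n - 4) / -240
  L_4(n) = (n + 4)(n + 3)(n + 2)(n - 2) / 672
Then P(n) = 989·L_0(n) + 333·L_1(n) + 73·L_2(n) - 7·L_3(n) + 445·L_4(n).
Expanding and collecting terms gives P(n) = 3n⁴ - 4n³ - 3n² - 4n - 3.
Evaluating at n = -7: P(-7) = 8453.

8453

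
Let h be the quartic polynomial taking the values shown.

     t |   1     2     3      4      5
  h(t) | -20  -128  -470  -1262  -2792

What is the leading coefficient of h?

-3

Write h(t) = at^4 + bt^3 + ct^2 + dt + e. Substituting each data point gives a linear system:
  a + b + c + d + e = -20
  16a + 8b + 4c + 2d + e = -128
  81a + 27b + 9c + 3d + e = -470
  256a + 64b + 16c + 4d + e = -1262
  625a + 125b + 25c + 5d + e = -2792
Solving the system yields a = -3, b = -6, c = -6, d = -3, e = -2.
So h(t) = -3t⁴ - 6t³ - 6t² - 3t - 2.
The leading coefficient is -3.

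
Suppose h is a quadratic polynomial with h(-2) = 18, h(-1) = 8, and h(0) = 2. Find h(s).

Write h(s) = as^2 + bs + c. Substituting each data point gives a linear system:
  4a - 2b + c = 18
  a - b + c = 8
  c = 2
Solving the system yields a = 2, b = -4, c = 2.
So h(s) = 2s^2 - 4s + 2.
Check: h(-1) = 8. ✓

h(s) = 2s^2 - 4s + 2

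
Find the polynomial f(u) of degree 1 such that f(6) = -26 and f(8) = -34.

f(u) = -4u - 2

Write f(u) = au + b. Substituting each data point gives a linear system:
  6a + b = -26
  8a + b = -34
Solving the system yields a = -4, b = -2.
So f(u) = -4u - 2.
Check: f(6) = -26. ✓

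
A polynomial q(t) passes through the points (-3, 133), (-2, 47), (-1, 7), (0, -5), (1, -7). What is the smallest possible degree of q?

3

Forward differences of the values at t = -3, -2, -1, 0, 1:
  q  : 133  47  7  -5  -7
  Δ  : -86  -40  -12  -2
  Δ^2: 46  28  10
  Δ^3: -18  -18
  Δ^4: 0
The third differences are constant (-18) and nonzero, while all higher differences vanish, so the minimal degree is 3.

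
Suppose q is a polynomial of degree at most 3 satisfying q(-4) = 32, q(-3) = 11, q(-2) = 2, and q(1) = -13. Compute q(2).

Write q(u) = au^3 + bu^2 + cu + d. Substituting each data point gives a linear system:
  -64a + 16b - 4c + d = 32
  -27a + 9b - 3c + d = 11
  -8a + 4b - 2c + d = 2
  a + b + c + d = -13
Solving the system yields a = -1, b = -3, c = -5, d = -4.
So q(u) = -u^3 - 3u^2 - 5u - 4.
Then q(2) = -34.

-34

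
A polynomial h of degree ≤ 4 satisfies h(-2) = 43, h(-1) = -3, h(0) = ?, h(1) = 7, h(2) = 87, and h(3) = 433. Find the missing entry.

1

The 5 known points determine the degree-4 polynomial uniquely.
Write h(x) = ax^4 + bx^3 + cx^2 + dx + e. Substituting each data point gives a linear system:
  16a - 8b + 4c - 2d + e = 43
  a - b + c - d + e = -3
  a + b + c + d + e = 7
  16a + 8b + 4c + 2d + e = 87
  81a + 27b + 9c + 3d + e = 433
Solving the system yields a = 5, b = 2, c = -4, d = 3, e = 1.
So h(x) = 5x^4 + 2x^3 - 4x^2 + 3x + 1.
Then h(0) = 1.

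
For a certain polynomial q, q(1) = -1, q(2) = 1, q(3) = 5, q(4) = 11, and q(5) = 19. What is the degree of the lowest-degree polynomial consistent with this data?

2

Forward differences of the values at s = 1, 2, 3, 4, 5:
  q  : -1  1  5  11  19
  Δ  : 2  4  6  8
  Δ^2: 2  2  2
  Δ^3: 0  0
  Δ^4: 0
The second differences are constant (2) and nonzero, while all higher differences vanish, so the minimal degree is 2.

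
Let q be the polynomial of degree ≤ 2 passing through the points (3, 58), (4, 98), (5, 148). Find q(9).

Using the Lagrange interpolation formula with nodes 3, 4, 5:
  L_0(x) = (x - 4)(x - 5) / 2
  L_1(x) = (x - 3)(x - 5) / -1
  L_2(x) = (x - 3)(x - 4) / 2
Then q(x) = 58·L_0(x) + 98·L_1(x) + 148·L_2(x).
Expanding and collecting terms gives q(x) = 5x^2 + 5x - 2.
Evaluating at x = 9: q(9) = 448.

448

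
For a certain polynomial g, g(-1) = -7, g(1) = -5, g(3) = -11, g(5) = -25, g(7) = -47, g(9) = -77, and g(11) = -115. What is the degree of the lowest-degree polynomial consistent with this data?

2

Forward differences of the values at s = -1, 1, 3, 5, 7, 9, 11:
  g  : -7  -5  -11  -25  -47  -77  -115
  Δ  : 2  -6  -14  -22  -30  -38
  Δ^2: -8  -8  -8  -8  -8
  Δ^3: 0  0  0  0
  Δ^4: 0  0  0
  Δ^5: 0  0
  Δ^6: 0
The second differences are constant (-8) and nonzero, while all higher differences vanish, so the minimal degree is 2.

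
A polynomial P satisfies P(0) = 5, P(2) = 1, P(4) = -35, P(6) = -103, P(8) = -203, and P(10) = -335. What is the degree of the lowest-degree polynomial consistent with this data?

2

Forward differences of the values at n = 0, 2, 4, 6, 8, 10:
  P  : 5  1  -35  -103  -203  -335
  Δ  : -4  -36  -68  -100  -132
  Δ^2: -32  -32  -32  -32
  Δ^3: 0  0  0
  Δ^4: 0  0
  Δ^5: 0
The second differences are constant (-32) and nonzero, while all higher differences vanish, so the minimal degree is 2.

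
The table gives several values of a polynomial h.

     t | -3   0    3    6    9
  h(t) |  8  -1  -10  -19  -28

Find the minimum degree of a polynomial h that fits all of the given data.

Forward differences of the values at t = -3, 0, 3, 6, 9:
  h  : 8  -1  -10  -19  -28
  Δ  : -9  -9  -9  -9
  Δ^2: 0  0  0
  Δ^3: 0  0
  Δ^4: 0
The first differences are constant (-9) and nonzero, while all higher differences vanish, so the minimal degree is 1.

1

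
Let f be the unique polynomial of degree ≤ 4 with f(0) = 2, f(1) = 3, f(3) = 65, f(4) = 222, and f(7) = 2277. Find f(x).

Write f(x) = ax^4 + bx^3 + cx^2 + dx + e. Substituting each data point gives a linear system:
  e = 2
  a + b + c + d + e = 3
  81a + 27b + 9c + 3d + e = 65
  256a + 64b + 16c + 4d + e = 222
  2401a + 343b + 49c + 7d + e = 2277
Solving the system yields a = 1, b = 0, c = -3, d = 3, e = 2.
So f(x) = x^4 - 3x^2 + 3x + 2.
Check: f(0) = 2. ✓

f(x) = x^4 - 3x^2 + 3x + 2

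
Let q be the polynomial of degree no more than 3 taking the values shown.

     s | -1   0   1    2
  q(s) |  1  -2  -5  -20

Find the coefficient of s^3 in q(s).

Write q(s) = as^3 + bs^2 + cs + d. Substituting each data point gives a linear system:
  -a + b - c + d = 1
  d = -2
  a + b + c + d = -5
  8a + 4b + 2c + d = -20
Solving the system yields a = -2, b = 0, c = -1, d = -2.
So q(s) = -2s^3 - s - 2.
The leading coefficient is -2.

-2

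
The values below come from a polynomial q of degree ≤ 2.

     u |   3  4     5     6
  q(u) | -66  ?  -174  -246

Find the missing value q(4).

-114

The 3 known points determine the degree-2 polynomial uniquely.
Write q(u) = au^2 + bu + c. Substituting each data point gives a linear system:
  9a + 3b + c = -66
  25a + 5b + c = -174
  36a + 6b + c = -246
Solving the system yields a = -6, b = -6, c = 6.
So q(u) = -6u^2 - 6u + 6.
Then q(4) = -114.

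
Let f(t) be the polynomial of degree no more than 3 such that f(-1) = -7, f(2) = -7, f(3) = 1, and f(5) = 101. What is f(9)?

Using the Lagrange interpolation formula with nodes -1, 2, 3, 5:
  L_0(t) = (t - 2)(t - 3)(t - 5) / -72
  L_1(t) = (t + 1)(t - 3)(t - 5) / 9
  L_2(t) = (t + 1)(t - 2)(t - 5) / -8
  L_3(t) = (t + 1)(t - 2)(t - 3) / 36
Then f(t) = -7·L_0(t) - 7·L_1(t) + 1·L_2(t) + 101·L_3(t).
Expanding and collecting terms gives f(t) = 2t³ - 6t² + 1.
Evaluating at t = 9: f(9) = 973.

973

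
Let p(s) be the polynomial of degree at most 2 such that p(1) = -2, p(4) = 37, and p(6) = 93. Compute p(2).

5

Using the Lagrange interpolation formula with nodes 1, 4, 6:
  L_0(s) = (s - 4)(s - 6) / 15
  L_1(s) = (s - 1)(s - 6) / -6
  L_2(s) = (s - 1)(s - 4) / 10
Then p(s) = -2·L_0(s) + 37·L_1(s) + 93·L_2(s).
Expanding and collecting terms gives p(s) = 3s² - 2s - 3.
Evaluating at s = 2: p(2) = 5.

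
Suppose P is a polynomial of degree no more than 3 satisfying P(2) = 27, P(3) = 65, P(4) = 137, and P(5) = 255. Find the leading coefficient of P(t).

2

Write P(t) = at^3 + bt^2 + ct + d. Substituting each data point gives a linear system:
  8a + 4b + 2c + d = 27
  27a + 9b + 3c + d = 65
  64a + 16b + 4c + d = 137
  125a + 25b + 5c + d = 255
Solving the system yields a = 2, b = -1, c = 5, d = 5.
So P(t) = 2t^3 - t^2 + 5t + 5.
The leading coefficient is 2.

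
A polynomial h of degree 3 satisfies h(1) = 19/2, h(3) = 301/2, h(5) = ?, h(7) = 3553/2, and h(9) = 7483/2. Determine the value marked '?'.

1319/2

On equispaced nodes a degree-3 polynomial has vanishing fourth forward difference, so
  h(1) - 4·h(3) + 6·h(5) - 4·h(7) + h(9) = 0.
Substituting the known values and solving for h(5):
  6·h(5) = 3957
  h(5) = 1319/2.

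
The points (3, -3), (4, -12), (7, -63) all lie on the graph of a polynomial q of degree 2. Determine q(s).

Using the Lagrange interpolation formula with nodes 3, 4, 7:
  L_0(s) = (s - 4)(s - 7) / 4
  L_1(s) = (s - 3)(s - 7) / -3
  L_2(s) = (s - 3)(s - 4) / 12
Then q(s) = -3·L_0(s) - 12·L_1(s) - 63·L_2(s).
Expanding and collecting terms gives q(s) = -2s² + 5s.
Check: q(4) = -12. ✓

q(s) = -2s^2 + 5s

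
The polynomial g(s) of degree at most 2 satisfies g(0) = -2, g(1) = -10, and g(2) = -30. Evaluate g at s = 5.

-162

Using the Lagrange interpolation formula with nodes 0, 1, 2:
  L_0(s) = (s - 1)(s - 2) / 2
  L_1(s) = s(s - 2) / -1
  L_2(s) = s(s - 1) / 2
Then g(s) = -2·L_0(s) - 10·L_1(s) - 30·L_2(s).
Expanding and collecting terms gives g(s) = -6s² - 2s - 2.
Evaluating at s = 5: g(5) = -162.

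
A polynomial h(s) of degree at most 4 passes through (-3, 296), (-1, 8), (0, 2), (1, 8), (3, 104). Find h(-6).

Write h(s) = as^4 + bs^3 + cs^2 + ds + e. Substituting each data point gives a linear system:
  81a - 27b + 9c - 3d + e = 296
  a - b + c - d + e = 8
  e = 2
  a + b + c + d + e = 8
  81a + 27b + 9c + 3d + e = 104
Solving the system yields a = 2, b = -4, c = 4, d = 4, e = 2.
So h(s) = 2s⁴ - 4s³ + 4s² + 4s + 2.
Then h(-6) = 3578.

3578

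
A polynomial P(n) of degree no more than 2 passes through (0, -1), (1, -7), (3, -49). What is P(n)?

P(n) = -5n^2 - n - 1

Using the Lagrange interpolation formula with nodes 0, 1, 3:
  L_0(n) = (n - 1)(n - 3) / 3
  L_1(n) = n(n - 3) / -2
  L_2(n) = n(n - 1) / 6
Then P(n) = -1·L_0(n) - 7·L_1(n) - 49·L_2(n).
Expanding and collecting terms gives P(n) = -5n² - n - 1.
Check: P(3) = -49. ✓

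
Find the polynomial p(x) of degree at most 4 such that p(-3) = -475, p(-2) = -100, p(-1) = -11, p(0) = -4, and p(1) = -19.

p(x) = -6x^4 - 2x^3 - 5x^2 - 2x - 4

Write p(x) = ax^4 + bx^3 + cx^2 + dx + e. Substituting each data point gives a linear system:
  81a - 27b + 9c - 3d + e = -475
  16a - 8b + 4c - 2d + e = -100
  a - b + c - d + e = -11
  e = -4
  a + b + c + d + e = -19
Solving the system yields a = -6, b = -2, c = -5, d = -2, e = -4.
So p(x) = -6x^4 - 2x^3 - 5x^2 - 2x - 4.
Check: p(-3) = -475. ✓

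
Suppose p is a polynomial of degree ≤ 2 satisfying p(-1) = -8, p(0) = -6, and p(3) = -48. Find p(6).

-162

Using the Lagrange interpolation formula with nodes -1, 0, 3:
  L_0(u) = u(u - 3) / 4
  L_1(u) = (u + 1)(u - 3) / -3
  L_2(u) = (u + 1)u / 12
Then p(u) = -8·L_0(u) - 6·L_1(u) - 48·L_2(u).
Expanding and collecting terms gives p(u) = -4u² - 2u - 6.
Evaluating at u = 6: p(6) = -162.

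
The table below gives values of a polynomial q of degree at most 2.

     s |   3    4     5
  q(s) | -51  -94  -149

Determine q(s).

Using the Lagrange interpolation formula with nodes 3, 4, 5:
  L_0(s) = (s - 4)(s - 5) / 2
  L_1(s) = (s - 3)(s - 5) / -1
  L_2(s) = (s - 3)(s - 4) / 2
Then q(s) = -51·L_0(s) - 94·L_1(s) - 149·L_2(s).
Expanding and collecting terms gives q(s) = -6s^2 - s + 6.
Check: q(5) = -149. ✓

q(s) = -6s^2 - s + 6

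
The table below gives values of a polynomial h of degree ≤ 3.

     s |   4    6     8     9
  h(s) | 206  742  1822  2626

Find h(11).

4882

Write h(s) = as^3 + bs^2 + cs + d. Substituting each data point gives a linear system:
  64a + 16b + 4c + d = 206
  216a + 36b + 6c + d = 742
  512a + 64b + 8c + d = 1822
  729a + 81b + 9c + d = 2626
Solving the system yields a = 4, b = -4, c = 4, d = -2.
So h(s) = 4s^3 - 4s^2 + 4s - 2.
Then h(11) = 4882.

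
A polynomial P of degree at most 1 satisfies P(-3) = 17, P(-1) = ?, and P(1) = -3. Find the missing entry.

7

On equispaced nodes a degree-1 polynomial has vanishing second forward difference, so
  P(-3) - 2·P(-1) + P(1) = 0.
Substituting the known values and solving for P(-1):
  -2·P(-1) = -14
  P(-1) = 7.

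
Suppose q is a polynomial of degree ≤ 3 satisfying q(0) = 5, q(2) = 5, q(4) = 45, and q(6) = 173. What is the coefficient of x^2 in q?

-1

Write q(x) = ax^3 + bx^2 + cx + d. Substituting each data point gives a linear system:
  d = 5
  8a + 4b + 2c + d = 5
  64a + 16b + 4c + d = 45
  216a + 36b + 6c + d = 173
Solving the system yields a = 1, b = -1, c = -2, d = 5.
So q(x) = x³ - x² - 2x + 5.
The coefficient of x^2 is -1.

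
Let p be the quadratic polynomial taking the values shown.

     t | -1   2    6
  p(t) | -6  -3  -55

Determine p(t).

p(t) = -2t^2 + 3t - 1

Using the Lagrange interpolation formula with nodes -1, 2, 6:
  L_0(t) = (t - 2)(t - 6) / 21
  L_1(t) = (t + 1)(t - 6) / -12
  L_2(t) = (t + 1)(t - 2) / 28
Then p(t) = -6·L_0(t) - 3·L_1(t) - 55·L_2(t).
Expanding and collecting terms gives p(t) = -2t² + 3t - 1.
Check: p(-1) = -6. ✓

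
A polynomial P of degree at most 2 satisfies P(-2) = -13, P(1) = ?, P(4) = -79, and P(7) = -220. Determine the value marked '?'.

On equispaced nodes a degree-2 polynomial has vanishing third forward difference, so
  - P(-2) + 3·P(1) - 3·P(4) + P(7) = 0.
Substituting the known values and solving for P(1):
  3·P(1) = -30
  P(1) = -10.

-10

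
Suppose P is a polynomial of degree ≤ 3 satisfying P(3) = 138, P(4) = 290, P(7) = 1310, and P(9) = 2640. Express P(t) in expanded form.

Using the Lagrange interpolation formula with nodes 3, 4, 7, 9:
  L_0(t) = (t - 4)(t - 7)(t - 9) / -24
  L_1(t) = (t - 3)(t - 7)(t - 9) / 15
  L_2(t) = (t - 3)(t - 4)(t - 9) / -24
  L_3(t) = (t - 3)(t - 4)(t - 7) / 60
Then P(t) = 138·L_0(t) + 290·L_1(t) + 1310·L_2(t) + 2640·L_3(t).
Expanding and collecting terms gives P(t) = 3t^3 + 5t^2 + 6t - 6.
Check: P(4) = 290. ✓

P(t) = 3t^3 + 5t^2 + 6t - 6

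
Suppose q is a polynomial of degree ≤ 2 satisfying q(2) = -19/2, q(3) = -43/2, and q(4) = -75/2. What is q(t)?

q(t) = -2t^2 - 2t + 5/2

Using the Lagrange interpolation formula with nodes 2, 3, 4:
  L_0(t) = (t - 3)(t - 4) / 2
  L_1(t) = (t - 2)(t - 4) / -1
  L_2(t) = (t - 2)(t - 3) / 2
Then q(t) = -19/2·L_0(t) - 43/2·L_1(t) - 75/2·L_2(t).
Expanding and collecting terms gives q(t) = -2t² - 2t + 5/2.
Check: q(4) = -75/2. ✓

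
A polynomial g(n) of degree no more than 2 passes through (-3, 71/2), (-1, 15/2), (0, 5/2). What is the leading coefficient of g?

3

Write g(n) = an^2 + bn + c. Substituting each data point gives a linear system:
  9a - 3b + c = 71/2
  a - b + c = 15/2
  c = 5/2
Solving the system yields a = 3, b = -2, c = 5/2.
So g(n) = 3n^2 - 2n + 5/2.
The leading coefficient is 3.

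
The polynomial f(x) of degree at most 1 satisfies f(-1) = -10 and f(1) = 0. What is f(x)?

f(x) = 5x - 5

Write f(x) = ax + b. Substituting each data point gives a linear system:
  -a + b = -10
  a + b = 0
Solving the system yields a = 5, b = -5.
So f(x) = 5x - 5.
Check: f(-1) = -10. ✓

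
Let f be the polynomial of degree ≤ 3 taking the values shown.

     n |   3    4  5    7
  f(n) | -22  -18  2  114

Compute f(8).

Write f(n) = an^3 + bn^2 + cn + d. Substituting each data point gives a linear system:
  27a + 9b + 3c + d = -22
  64a + 16b + 4c + d = -18
  125a + 25b + 5c + d = 2
  343a + 49b + 7c + d = 114
Solving the system yields a = 1, b = -4, c = -5, d = 2.
So f(n) = n³ - 4n² - 5n + 2.
Then f(8) = 218.

218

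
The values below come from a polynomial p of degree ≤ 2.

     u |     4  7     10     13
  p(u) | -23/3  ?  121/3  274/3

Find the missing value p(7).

22/3

On equispaced nodes a degree-2 polynomial has vanishing third forward difference, so
  - p(4) + 3·p(7) - 3·p(10) + p(13) = 0.
Substituting the known values and solving for p(7):
  3·p(7) = 22
  p(7) = 22/3.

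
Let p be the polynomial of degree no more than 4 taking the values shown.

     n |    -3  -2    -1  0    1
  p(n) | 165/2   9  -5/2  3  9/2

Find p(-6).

1485

Write p(n) = an^4 + bn^3 + cn^2 + dn + e. Substituting each data point gives a linear system:
  81a - 27b + 9c - 3d + e = 165/2
  16a - 8b + 4c - 2d + e = 9
  a - b + c - d + e = -5/2
  e = 3
  a + b + c + d + e = 9/2
Solving the system yields a = 1, b = -3/2, c = -3, d = 5, e = 3.
So p(n) = n^4 - (3/2)n^3 - 3n^2 + 5n + 3.
Then p(-6) = 1485.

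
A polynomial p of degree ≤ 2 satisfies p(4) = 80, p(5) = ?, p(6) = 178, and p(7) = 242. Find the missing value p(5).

The 3 known points determine the degree-2 polynomial uniquely.
Write p(s) = as^2 + bs + c. Substituting each data point gives a linear system:
  16a + 4b + c = 80
  36a + 6b + c = 178
  49a + 7b + c = 242
Solving the system yields a = 5, b = -1, c = 4.
So p(s) = 5s² - s + 4.
Then p(5) = 124.

124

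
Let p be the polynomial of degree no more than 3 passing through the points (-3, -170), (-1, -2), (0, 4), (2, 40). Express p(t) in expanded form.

p(t) = 6t^3 - 2t^2 - 2t + 4

Write p(t) = at^3 + bt^2 + ct + d. Substituting each data point gives a linear system:
  -27a + 9b - 3c + d = -170
  -a + b - c + d = -2
  d = 4
  8a + 4b + 2c + d = 40
Solving the system yields a = 6, b = -2, c = -2, d = 4.
So p(t) = 6t³ - 2t² - 2t + 4.
Check: p(-1) = -2. ✓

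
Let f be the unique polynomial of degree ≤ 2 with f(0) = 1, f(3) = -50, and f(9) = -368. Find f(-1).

2

Using the Lagrange interpolation formula with nodes 0, 3, 9:
  L_0(t) = (t - 3)(t - 9) / 27
  L_1(t) = t(t - 9) / -18
  L_2(t) = t(t - 3) / 54
Then f(t) = 1·L_0(t) - 50·L_1(t) - 368·L_2(t).
Expanding and collecting terms gives f(t) = -4t² - 5t + 1.
Evaluating at t = -1: f(-1) = 2.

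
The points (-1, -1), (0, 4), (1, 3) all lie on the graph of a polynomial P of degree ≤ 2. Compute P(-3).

-29

Using the Lagrange interpolation formula with nodes -1, 0, 1:
  L_0(s) = s(s - 1) / 2
  L_1(s) = (s + 1)(s - 1) / -1
  L_2(s) = (s + 1)s / 2
Then P(s) = -1·L_0(s) + 4·L_1(s) + 3·L_2(s).
Expanding and collecting terms gives P(s) = -3s² + 2s + 4.
Evaluating at s = -3: P(-3) = -29.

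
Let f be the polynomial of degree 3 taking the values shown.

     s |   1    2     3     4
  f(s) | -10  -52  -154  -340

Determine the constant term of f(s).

-4

Write f(s) = as^3 + bs^2 + cs + d. Substituting each data point gives a linear system:
  a + b + c + d = -10
  8a + 4b + 2c + d = -52
  27a + 9b + 3c + d = -154
  64a + 16b + 4c + d = -340
Solving the system yields a = -4, b = -6, c = 4, d = -4.
So f(s) = -4s^3 - 6s^2 + 4s - 4.
The constant term is -4.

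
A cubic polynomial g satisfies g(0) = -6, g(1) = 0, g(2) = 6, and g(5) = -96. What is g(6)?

Write g(t) = at^3 + bt^2 + ct + d. Substituting each data point gives a linear system:
  d = -6
  a + b + c + d = 0
  8a + 4b + 2c + d = 6
  125a + 25b + 5c + d = -96
Solving the system yields a = -2, b = 6, c = 2, d = -6.
So g(t) = -2t^3 + 6t^2 + 2t - 6.
Then g(6) = -210.

-210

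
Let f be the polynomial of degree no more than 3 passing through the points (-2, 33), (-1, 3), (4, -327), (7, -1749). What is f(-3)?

121

Using the Lagrange interpolation formula with nodes -2, -1, 4, 7:
  L_0(u) = (u + 1)(u - 4)(u - 7) / -54
  L_1(u) = (u + 2)(u - 4)(u - 7) / 40
  L_2(u) = (u + 2)(u + 1)(u - 7) / -90
  L_3(u) = (u + 2)(u + 1)(u - 4) / 216
Then f(u) = 33·L_0(u) + 3·L_1(u) - 327·L_2(u) - 1749·L_3(u).
Expanding and collecting terms gives f(u) = -5u^3 - u^2 + 2u + 1.
Evaluating at u = -3: f(-3) = 121.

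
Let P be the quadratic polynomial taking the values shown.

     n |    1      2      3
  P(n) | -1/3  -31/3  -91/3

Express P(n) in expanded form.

P(n) = -5n^2 + 5n - 1/3

Write P(n) = an^2 + bn + c. Substituting each data point gives a linear system:
  a + b + c = -1/3
  4a + 2b + c = -31/3
  9a + 3b + c = -91/3
Solving the system yields a = -5, b = 5, c = -1/3.
So P(n) = -5n^2 + 5n - 1/3.
Check: P(3) = -91/3. ✓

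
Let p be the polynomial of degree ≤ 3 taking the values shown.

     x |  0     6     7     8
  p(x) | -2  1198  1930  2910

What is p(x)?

p(x) = 6x^3 - 2x^2 - 4x - 2

Using the Lagrange interpolation formula with nodes 0, 6, 7, 8:
  L_0(x) = (x - 6)(x - 7)(x - 8) / -336
  L_1(x) = x(x - 7)(x - 8) / 12
  L_2(x) = x(x - 6)(x - 8) / -7
  L_3(x) = x(x - 6)(x - 7) / 16
Then p(x) = -2·L_0(x) + 1198·L_1(x) + 1930·L_2(x) + 2910·L_3(x).
Expanding and collecting terms gives p(x) = 6x³ - 2x² - 4x - 2.
Check: p(0) = -2. ✓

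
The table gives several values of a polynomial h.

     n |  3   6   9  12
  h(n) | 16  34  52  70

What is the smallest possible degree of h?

1

Forward differences of the values at n = 3, 6, 9, 12:
  h  : 16  34  52  70
  Δ  : 18  18  18
  Δ^2: 0  0
  Δ^3: 0
The first differences are constant (18) and nonzero, while all higher differences vanish, so the minimal degree is 1.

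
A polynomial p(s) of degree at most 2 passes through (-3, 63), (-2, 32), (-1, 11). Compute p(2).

Write p(s) = as^2 + bs + c. Substituting each data point gives a linear system:
  9a - 3b + c = 63
  4a - 2b + c = 32
  a - b + c = 11
Solving the system yields a = 5, b = -6, c = 0.
So p(s) = 5s² - 6s.
Then p(2) = 8.

8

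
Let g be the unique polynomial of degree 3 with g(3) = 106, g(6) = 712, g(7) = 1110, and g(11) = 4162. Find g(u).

g(u) = 3u^3 + u^2 + 4u + 4

Using the Lagrange interpolation formula with nodes 3, 6, 7, 11:
  L_0(u) = (u - 6)(u - 7)(u - 11) / -96
  L_1(u) = (u - 3)(u - 7)(u - 11) / 15
  L_2(u) = (u - 3)(u - 6)(u - 11) / -16
  L_3(u) = (u - 3)(u - 6)(u - 7) / 160
Then g(u) = 106·L_0(u) + 712·L_1(u) + 1110·L_2(u) + 4162·L_3(u).
Expanding and collecting terms gives g(u) = 3u^3 + u^2 + 4u + 4.
Check: g(7) = 1110. ✓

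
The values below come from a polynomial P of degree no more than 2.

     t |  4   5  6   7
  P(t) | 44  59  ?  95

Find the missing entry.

76

The 3 known points determine the degree-2 polynomial uniquely.
Write P(t) = at^2 + bt + c. Substituting each data point gives a linear system:
  16a + 4b + c = 44
  25a + 5b + c = 59
  49a + 7b + c = 95
Solving the system yields a = 1, b = 6, c = 4.
So P(t) = t² + 6t + 4.
Then P(6) = 76.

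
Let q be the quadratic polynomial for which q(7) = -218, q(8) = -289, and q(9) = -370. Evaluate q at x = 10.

-461

Write q(x) = ax^2 + bx + c. Substituting each data point gives a linear system:
  49a + 7b + c = -218
  64a + 8b + c = -289
  81a + 9b + c = -370
Solving the system yields a = -5, b = 4, c = -1.
So q(x) = -5x^2 + 4x - 1.
Then q(10) = -461.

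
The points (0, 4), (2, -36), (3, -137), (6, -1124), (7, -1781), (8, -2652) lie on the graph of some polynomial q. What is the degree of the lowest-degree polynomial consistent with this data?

3

Divided differences on the nodes 0, 2, 3, 6, 7, 8:
  order 0: 4  -36  -137  -1124  -1781  -2652
  order 1: -20  -101  -329  -657  -871
  order 2: -27  -57  -82  -107
  order 3: -5  -5  -5
  order 4: 0  0
  order 5: 0
The order-3 divided differences are all -5 (nonzero) and every higher order vanishes, so the data lies on a polynomial of degree exactly 3.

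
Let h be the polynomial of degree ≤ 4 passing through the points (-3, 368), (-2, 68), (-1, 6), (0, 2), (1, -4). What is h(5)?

2952

Write h(u) = au^4 + bu^3 + cu^2 + du + e. Substituting each data point gives a linear system:
  81a - 27b + 9c - 3d + e = 368
  16a - 8b + 4c - 2d + e = 68
  a - b + c - d + e = 6
  e = 2
  a + b + c + d + e = -4
Solving the system yields a = 5, b = 0, c = -6, d = -5, e = 2.
So h(u) = 5u^4 - 6u^2 - 5u + 2.
Then h(5) = 2952.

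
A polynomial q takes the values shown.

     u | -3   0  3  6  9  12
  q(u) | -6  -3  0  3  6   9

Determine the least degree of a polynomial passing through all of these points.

Forward differences of the values at u = -3, 0, 3, 6, 9, 12:
  q  : -6  -3  0  3  6  9
  Δ  : 3  3  3  3  3
  Δ^2: 0  0  0  0
  Δ^3: 0  0  0
  Δ^4: 0  0
  Δ^5: 0
The first differences are constant (3) and nonzero, while all higher differences vanish, so the minimal degree is 1.

1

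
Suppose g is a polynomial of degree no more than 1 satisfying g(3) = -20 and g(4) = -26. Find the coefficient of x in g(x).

Write g(x) = ax + b. Substituting each data point gives a linear system:
  3a + b = -20
  4a + b = -26
Solving the system yields a = -6, b = -2.
So g(x) = -6x - 2.
The leading coefficient is -6.

-6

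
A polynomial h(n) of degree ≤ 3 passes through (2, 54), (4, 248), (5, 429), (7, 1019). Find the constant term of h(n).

4

Write h(n) = an^3 + bn^2 + cn + d. Substituting each data point gives a linear system:
  8a + 4b + 2c + d = 54
  64a + 16b + 4c + d = 248
  125a + 25b + 5c + d = 429
  343a + 49b + 7c + d = 1019
Solving the system yields a = 2, b = 6, c = 5, d = 4.
So h(n) = 2n^3 + 6n^2 + 5n + 4.
The constant term is 4.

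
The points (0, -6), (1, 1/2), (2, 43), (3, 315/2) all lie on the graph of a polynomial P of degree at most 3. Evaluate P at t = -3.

Write P(t) = at^3 + bt^2 + ct + d. Substituting each data point gives a linear system:
  d = -6
  a + b + c + d = 1/2
  8a + 4b + 2c + d = 43
  27a + 9b + 3c + d = 315/2
Solving the system yields a = 6, b = 0, c = 1/2, d = -6.
So P(t) = 6t³ + (1/2)t - 6.
Then P(-3) = -339/2.

-339/2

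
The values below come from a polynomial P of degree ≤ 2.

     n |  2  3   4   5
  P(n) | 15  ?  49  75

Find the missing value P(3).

29

On equispaced nodes a degree-2 polynomial has vanishing third forward difference, so
  - P(2) + 3·P(3) - 3·P(4) + P(5) = 0.
Substituting the known values and solving for P(3):
  3·P(3) = 87
  P(3) = 29.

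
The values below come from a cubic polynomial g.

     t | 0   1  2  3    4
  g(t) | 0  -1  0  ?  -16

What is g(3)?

On equispaced nodes a degree-3 polynomial has vanishing fourth forward difference, so
  g(0) - 4·g(1) + 6·g(2) - 4·g(3) + g(4) = 0.
Substituting the known values and solving for g(3):
  -4·g(3) = 12
  g(3) = -3.

-3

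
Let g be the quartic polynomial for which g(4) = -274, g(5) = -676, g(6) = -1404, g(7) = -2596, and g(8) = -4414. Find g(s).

g(s) = -s^4 - s^3 + 3s^2 + s - 6

Write g(s) = as^4 + bs^3 + cs^2 + ds + e. Substituting each data point gives a linear system:
  256a + 64b + 16c + 4d + e = -274
  625a + 125b + 25c + 5d + e = -676
  1296a + 216b + 36c + 6d + e = -1404
  2401a + 343b + 49c + 7d + e = -2596
  4096a + 512b + 64c + 8d + e = -4414
Solving the system yields a = -1, b = -1, c = 3, d = 1, e = -6.
So g(s) = -s⁴ - s³ + 3s² + s - 6.
Check: g(7) = -2596. ✓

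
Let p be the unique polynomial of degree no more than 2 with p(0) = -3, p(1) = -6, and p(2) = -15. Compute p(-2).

-15

Using the Lagrange interpolation formula with nodes 0, 1, 2:
  L_0(n) = (n - 1)(n - 2) / 2
  L_1(n) = n(n - 2) / -1
  L_2(n) = n(n - 1) / 2
Then p(n) = -3·L_0(n) - 6·L_1(n) - 15·L_2(n).
Expanding and collecting terms gives p(n) = -3n^2 - 3.
Evaluating at n = -2: p(-2) = -15.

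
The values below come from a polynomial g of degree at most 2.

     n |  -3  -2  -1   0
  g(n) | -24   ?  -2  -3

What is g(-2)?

-9

On equispaced nodes a degree-2 polynomial has vanishing third forward difference, so
  - g(-3) + 3·g(-2) - 3·g(-1) + g(0) = 0.
Substituting the known values and solving for g(-2):
  3·g(-2) = -27
  g(-2) = -9.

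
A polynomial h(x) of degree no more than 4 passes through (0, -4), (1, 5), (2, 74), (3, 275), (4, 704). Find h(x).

h(x) = x^4 + 6x^3 + 5x^2 - 3x - 4

Write h(x) = ax^4 + bx^3 + cx^2 + dx + e. Substituting each data point gives a linear system:
  e = -4
  a + b + c + d + e = 5
  16a + 8b + 4c + 2d + e = 74
  81a + 27b + 9c + 3d + e = 275
  256a + 64b + 16c + 4d + e = 704
Solving the system yields a = 1, b = 6, c = 5, d = -3, e = -4.
So h(x) = x^4 + 6x^3 + 5x^2 - 3x - 4.
Check: h(2) = 74. ✓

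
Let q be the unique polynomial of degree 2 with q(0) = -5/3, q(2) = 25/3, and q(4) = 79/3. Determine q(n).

q(n) = n^2 + 3n - 5/3

Write q(n) = an^2 + bn + c. Substituting each data point gives a linear system:
  c = -5/3
  4a + 2b + c = 25/3
  16a + 4b + c = 79/3
Solving the system yields a = 1, b = 3, c = -5/3.
So q(n) = n² + 3n - 5/3.
Check: q(2) = 25/3. ✓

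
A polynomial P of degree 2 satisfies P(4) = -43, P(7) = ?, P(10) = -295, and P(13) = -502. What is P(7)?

-142

The 3 known points determine the degree-2 polynomial uniquely.
Write P(x) = ax^2 + bx + c. Substituting each data point gives a linear system:
  16a + 4b + c = -43
  100a + 10b + c = -295
  169a + 13b + c = -502
Solving the system yields a = -3, b = 0, c = 5.
So P(x) = -3x^2 + 5.
Then P(7) = -142.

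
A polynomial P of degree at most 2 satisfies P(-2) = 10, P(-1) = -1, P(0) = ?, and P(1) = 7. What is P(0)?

The 3 known points determine the degree-2 polynomial uniquely.
Write P(x) = ax^2 + bx + c. Substituting each data point gives a linear system:
  4a - 2b + c = 10
  a - b + c = -1
  a + b + c = 7
Solving the system yields a = 5, b = 4, c = -2.
So P(x) = 5x^2 + 4x - 2.
Then P(0) = -2.

-2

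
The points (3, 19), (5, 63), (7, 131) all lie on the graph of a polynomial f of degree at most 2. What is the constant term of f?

-2

Write f(x) = ax^2 + bx + c. Substituting each data point gives a linear system:
  9a + 3b + c = 19
  25a + 5b + c = 63
  49a + 7b + c = 131
Solving the system yields a = 3, b = -2, c = -2.
So f(x) = 3x^2 - 2x - 2.
The constant term is -2.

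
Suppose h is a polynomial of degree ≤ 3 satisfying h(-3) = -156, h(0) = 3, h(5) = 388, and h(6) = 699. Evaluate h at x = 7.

1144

Write h(x) = ax^3 + bx^2 + cx + d. Substituting each data point gives a linear system:
  -27a + 9b - 3c + d = -156
  d = 3
  125a + 25b + 5c + d = 388
  216a + 36b + 6c + d = 699
Solving the system yields a = 4, b = -5, c = 2, d = 3.
So h(x) = 4x^3 - 5x^2 + 2x + 3.
Then h(7) = 1144.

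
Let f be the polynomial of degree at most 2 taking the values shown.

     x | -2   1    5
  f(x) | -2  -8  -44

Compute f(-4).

-8

Write f(x) = ax^2 + bx + c. Substituting each data point gives a linear system:
  4a - 2b + c = -2
  a + b + c = -8
  25a + 5b + c = -44
Solving the system yields a = -1, b = -3, c = -4.
So f(x) = -x^2 - 3x - 4.
Then f(-4) = -8.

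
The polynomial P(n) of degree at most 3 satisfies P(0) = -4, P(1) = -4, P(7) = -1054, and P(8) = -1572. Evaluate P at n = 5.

Write P(n) = an^3 + bn^2 + cn + d. Substituting each data point gives a linear system:
  d = -4
  a + b + c + d = -4
  343a + 49b + 7c + d = -1054
  512a + 64b + 8c + d = -1572
Solving the system yields a = -3, b = -1, c = 4, d = -4.
So P(n) = -3n^3 - n^2 + 4n - 4.
Then P(5) = -384.

-384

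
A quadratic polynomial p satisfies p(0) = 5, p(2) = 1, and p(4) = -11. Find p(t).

p(t) = -t^2 + 5

Write p(t) = at^2 + bt + c. Substituting each data point gives a linear system:
  c = 5
  4a + 2b + c = 1
  16a + 4b + c = -11
Solving the system yields a = -1, b = 0, c = 5.
So p(t) = -t^2 + 5.
Check: p(0) = 5. ✓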